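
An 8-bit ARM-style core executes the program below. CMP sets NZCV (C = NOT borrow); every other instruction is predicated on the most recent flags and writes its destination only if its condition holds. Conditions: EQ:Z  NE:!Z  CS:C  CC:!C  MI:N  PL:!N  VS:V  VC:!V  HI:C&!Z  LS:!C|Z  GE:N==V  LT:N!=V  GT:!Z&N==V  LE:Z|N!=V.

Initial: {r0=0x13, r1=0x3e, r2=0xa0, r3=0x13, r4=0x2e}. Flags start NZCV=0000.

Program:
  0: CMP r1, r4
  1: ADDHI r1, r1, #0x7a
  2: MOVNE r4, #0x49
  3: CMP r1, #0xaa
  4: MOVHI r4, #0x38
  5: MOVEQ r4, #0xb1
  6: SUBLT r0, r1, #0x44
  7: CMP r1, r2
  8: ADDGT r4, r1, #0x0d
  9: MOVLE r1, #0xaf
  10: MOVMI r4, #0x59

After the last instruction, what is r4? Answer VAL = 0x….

0: ✓ CMP  NZCV=0010
1: ✓ ADDHI  r1←0xb8
2: ✓ MOVNE  r4←0x49
3: ✓ CMP  NZCV=0010
4: ✓ MOVHI  r4←0x38
5: · MOVEQ
6: · SUBLT
7: ✓ CMP  NZCV=0010
8: ✓ ADDGT  r4←0xc5
9: · MOVLE
10: · MOVMI

VAL = 0xc5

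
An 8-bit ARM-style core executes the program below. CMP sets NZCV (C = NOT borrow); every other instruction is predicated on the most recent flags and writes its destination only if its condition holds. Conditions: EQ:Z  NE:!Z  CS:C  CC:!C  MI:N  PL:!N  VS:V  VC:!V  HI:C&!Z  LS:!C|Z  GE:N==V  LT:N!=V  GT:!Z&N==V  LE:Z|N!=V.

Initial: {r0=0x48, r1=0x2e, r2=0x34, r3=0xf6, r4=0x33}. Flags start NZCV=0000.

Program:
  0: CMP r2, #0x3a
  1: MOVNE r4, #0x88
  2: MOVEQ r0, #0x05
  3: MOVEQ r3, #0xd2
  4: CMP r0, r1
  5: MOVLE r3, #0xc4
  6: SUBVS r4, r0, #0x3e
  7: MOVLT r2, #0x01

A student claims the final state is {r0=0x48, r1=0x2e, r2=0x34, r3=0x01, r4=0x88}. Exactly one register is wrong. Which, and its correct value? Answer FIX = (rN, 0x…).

0: ✓ CMP  NZCV=1000
1: ✓ MOVNE  r4←0x88
2: · MOVEQ
3: · MOVEQ
4: ✓ CMP  NZCV=0010
5: · MOVLE
6: · SUBVS
7: · MOVLT

FIX = (r3, 0xf6)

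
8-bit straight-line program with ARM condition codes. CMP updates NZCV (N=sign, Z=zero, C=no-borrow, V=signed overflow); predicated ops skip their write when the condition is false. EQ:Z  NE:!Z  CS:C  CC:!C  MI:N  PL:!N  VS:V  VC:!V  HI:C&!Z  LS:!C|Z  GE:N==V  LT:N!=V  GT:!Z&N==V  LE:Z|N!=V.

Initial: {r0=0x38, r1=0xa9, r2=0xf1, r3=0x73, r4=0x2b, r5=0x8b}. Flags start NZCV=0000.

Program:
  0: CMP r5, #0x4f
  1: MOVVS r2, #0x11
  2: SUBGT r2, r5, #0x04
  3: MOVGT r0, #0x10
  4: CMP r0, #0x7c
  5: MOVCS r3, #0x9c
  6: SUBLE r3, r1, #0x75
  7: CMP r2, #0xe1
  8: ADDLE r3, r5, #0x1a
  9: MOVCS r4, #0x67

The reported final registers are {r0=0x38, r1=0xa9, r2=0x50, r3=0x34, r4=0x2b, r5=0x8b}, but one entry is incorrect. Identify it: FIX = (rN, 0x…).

0: ✓ CMP  NZCV=0011
1: ✓ MOVVS  r2←0x11
2: · SUBGT
3: · MOVGT
4: ✓ CMP  NZCV=1000
5: · MOVCS
6: ✓ SUBLE  r3←0x34
7: ✓ CMP  NZCV=0000
8: · ADDLE
9: · MOVCS

FIX = (r2, 0x11)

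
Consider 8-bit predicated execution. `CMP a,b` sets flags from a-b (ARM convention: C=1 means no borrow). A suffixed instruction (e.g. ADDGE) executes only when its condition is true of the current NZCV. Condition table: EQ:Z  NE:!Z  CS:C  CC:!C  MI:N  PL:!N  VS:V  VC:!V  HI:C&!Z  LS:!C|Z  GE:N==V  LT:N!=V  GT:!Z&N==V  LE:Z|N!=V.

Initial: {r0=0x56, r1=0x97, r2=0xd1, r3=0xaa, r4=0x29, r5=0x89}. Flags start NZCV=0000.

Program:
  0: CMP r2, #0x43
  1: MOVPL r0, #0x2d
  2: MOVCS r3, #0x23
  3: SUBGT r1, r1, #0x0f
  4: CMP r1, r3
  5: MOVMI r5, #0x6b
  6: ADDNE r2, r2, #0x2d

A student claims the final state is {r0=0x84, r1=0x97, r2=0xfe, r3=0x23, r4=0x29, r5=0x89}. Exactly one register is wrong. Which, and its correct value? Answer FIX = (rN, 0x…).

FIX = (r0, 0x56)

[0] flags=1010 → (cmp)
[1] flags=1010 PL?F → skip
[2] flags=1010 CS?T → r3=0x23
[3] flags=1010 GT?F → skip
[4] flags=0011 → (cmp)
[5] flags=0011 MI?F → skip
[6] flags=0011 NE?T → r2=0xfe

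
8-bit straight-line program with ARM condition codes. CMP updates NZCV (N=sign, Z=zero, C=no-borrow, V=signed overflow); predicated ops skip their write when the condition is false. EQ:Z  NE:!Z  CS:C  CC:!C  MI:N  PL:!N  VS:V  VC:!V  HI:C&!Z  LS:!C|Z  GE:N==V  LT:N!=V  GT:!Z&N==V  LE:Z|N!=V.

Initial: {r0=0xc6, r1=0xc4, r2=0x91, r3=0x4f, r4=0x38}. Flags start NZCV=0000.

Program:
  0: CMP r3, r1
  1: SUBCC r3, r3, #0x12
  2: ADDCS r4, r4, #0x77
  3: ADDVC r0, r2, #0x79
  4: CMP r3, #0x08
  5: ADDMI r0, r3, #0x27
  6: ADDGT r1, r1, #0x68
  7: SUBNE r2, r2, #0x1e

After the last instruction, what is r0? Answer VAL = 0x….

VAL = 0xc6

[0] flags=1001 → (cmp)
[1] flags=1001 CC?T → r3=0x3d
[2] flags=1001 CS?F → skip
[3] flags=1001 VC?F → skip
[4] flags=0010 → (cmp)
[5] flags=0010 MI?F → skip
[6] flags=0010 GT?T → r1=0x2c
[7] flags=0010 NE?T → r2=0x73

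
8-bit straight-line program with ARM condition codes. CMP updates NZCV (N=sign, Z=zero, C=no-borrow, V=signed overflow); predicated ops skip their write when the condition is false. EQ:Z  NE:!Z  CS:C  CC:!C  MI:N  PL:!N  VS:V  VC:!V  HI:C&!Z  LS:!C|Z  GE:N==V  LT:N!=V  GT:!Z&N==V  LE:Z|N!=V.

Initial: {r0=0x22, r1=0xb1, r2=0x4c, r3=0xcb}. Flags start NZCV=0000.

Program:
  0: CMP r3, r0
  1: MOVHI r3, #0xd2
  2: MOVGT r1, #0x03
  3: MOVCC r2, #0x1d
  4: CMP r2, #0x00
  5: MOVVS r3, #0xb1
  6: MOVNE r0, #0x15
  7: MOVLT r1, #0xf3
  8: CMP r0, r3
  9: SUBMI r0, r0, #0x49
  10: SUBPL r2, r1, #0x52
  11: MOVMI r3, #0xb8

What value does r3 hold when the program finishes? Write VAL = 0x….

VAL = 0xd2

0: ✓ CMP  NZCV=1010
1: ✓ MOVHI  r3←0xd2
2: · MOVGT
3: · MOVCC
4: ✓ CMP  NZCV=0010
5: · MOVVS
6: ✓ MOVNE  r0←0x15
7: · MOVLT
8: ✓ CMP  NZCV=0000
9: · SUBMI
10: ✓ SUBPL  r2←0x5f
11: · MOVMI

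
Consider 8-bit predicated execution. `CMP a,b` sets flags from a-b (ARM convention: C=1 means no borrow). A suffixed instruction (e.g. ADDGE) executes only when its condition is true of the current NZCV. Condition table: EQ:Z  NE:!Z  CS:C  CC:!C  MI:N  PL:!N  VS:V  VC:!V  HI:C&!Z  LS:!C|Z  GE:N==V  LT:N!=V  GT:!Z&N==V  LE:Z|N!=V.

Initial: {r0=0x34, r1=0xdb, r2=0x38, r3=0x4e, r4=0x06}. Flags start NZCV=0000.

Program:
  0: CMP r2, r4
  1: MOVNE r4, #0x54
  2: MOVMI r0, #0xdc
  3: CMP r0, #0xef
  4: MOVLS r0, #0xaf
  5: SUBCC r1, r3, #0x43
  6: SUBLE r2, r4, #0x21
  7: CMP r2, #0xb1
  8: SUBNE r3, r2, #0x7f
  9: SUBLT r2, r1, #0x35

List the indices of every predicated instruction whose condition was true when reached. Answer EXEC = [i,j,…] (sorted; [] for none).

0: ✓ CMP  NZCV=0010
1: ✓ MOVNE  r4←0x54
2: · MOVMI
3: ✓ CMP  NZCV=0000
4: ✓ MOVLS  r0←0xaf
5: ✓ SUBCC  r1←0x0b
6: · SUBLE
7: ✓ CMP  NZCV=1001
8: ✓ SUBNE  r3←0xb9
9: · SUBLT

EXEC = [1,4,5,8]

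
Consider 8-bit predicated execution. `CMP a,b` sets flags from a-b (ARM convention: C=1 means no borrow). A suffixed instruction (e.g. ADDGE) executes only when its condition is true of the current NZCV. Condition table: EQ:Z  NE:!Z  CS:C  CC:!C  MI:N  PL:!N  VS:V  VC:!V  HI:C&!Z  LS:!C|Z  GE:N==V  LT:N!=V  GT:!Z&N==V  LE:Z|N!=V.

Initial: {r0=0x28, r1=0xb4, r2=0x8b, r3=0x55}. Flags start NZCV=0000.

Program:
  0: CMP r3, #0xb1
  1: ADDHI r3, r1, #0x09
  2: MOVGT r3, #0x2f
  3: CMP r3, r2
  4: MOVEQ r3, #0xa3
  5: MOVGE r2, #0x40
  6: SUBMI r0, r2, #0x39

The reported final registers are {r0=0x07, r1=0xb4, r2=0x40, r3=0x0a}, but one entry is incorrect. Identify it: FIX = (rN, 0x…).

FIX = (r3, 0x2f)

0: ✓ CMP  NZCV=1001
1: · ADDHI
2: ✓ MOVGT  r3←0x2f
3: ✓ CMP  NZCV=1001
4: · MOVEQ
5: ✓ MOVGE  r2←0x40
6: ✓ SUBMI  r0←0x07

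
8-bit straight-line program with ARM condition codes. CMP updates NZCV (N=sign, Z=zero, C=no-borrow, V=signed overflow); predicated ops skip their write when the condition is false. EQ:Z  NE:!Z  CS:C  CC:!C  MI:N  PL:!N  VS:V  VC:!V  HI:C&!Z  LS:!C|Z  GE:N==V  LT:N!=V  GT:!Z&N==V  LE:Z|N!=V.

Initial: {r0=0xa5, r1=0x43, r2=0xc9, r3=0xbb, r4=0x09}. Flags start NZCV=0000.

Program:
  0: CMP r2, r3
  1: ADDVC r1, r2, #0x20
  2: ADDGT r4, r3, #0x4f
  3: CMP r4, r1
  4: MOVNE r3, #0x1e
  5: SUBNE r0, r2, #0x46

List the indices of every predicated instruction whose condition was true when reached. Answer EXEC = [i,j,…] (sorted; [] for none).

0: ✓ CMP  NZCV=0010
1: ✓ ADDVC  r1←0xe9
2: ✓ ADDGT  r4←0x0a
3: ✓ CMP  NZCV=0000
4: ✓ MOVNE  r3←0x1e
5: ✓ SUBNE  r0←0x83

EXEC = [1,2,4,5]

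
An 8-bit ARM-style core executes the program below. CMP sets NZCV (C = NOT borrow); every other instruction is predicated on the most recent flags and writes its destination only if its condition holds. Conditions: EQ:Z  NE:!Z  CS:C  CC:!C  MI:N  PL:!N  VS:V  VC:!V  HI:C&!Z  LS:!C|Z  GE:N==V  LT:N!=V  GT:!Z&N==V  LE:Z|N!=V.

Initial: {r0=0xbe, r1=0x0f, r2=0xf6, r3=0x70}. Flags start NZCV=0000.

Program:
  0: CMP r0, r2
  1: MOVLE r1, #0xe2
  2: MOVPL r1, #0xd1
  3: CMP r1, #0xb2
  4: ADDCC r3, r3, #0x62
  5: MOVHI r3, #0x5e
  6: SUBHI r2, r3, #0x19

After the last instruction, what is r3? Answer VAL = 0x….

VAL = 0x5e

0: ✓ CMP  NZCV=1000
1: ✓ MOVLE  r1←0xe2
2: · MOVPL
3: ✓ CMP  NZCV=0010
4: · ADDCC
5: ✓ MOVHI  r3←0x5e
6: ✓ SUBHI  r2←0x45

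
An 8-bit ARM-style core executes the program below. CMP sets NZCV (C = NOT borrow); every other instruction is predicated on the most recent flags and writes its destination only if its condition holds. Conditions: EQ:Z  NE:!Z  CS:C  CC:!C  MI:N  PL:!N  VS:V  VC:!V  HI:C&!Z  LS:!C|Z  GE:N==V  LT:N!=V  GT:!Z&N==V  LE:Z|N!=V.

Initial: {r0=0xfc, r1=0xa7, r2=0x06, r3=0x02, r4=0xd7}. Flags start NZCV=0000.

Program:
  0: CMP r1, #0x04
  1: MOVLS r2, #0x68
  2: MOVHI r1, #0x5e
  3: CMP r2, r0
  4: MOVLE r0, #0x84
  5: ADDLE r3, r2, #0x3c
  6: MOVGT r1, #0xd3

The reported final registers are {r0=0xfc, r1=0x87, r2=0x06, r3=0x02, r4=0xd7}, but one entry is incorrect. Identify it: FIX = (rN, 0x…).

FIX = (r1, 0xd3)

[0] flags=1010 → (cmp)
[1] flags=1010 LS?F → skip
[2] flags=1010 HI?T → r1=0x5e
[3] flags=0000 → (cmp)
[4] flags=0000 LE?F → skip
[5] flags=0000 LE?F → skip
[6] flags=0000 GT?T → r1=0xd3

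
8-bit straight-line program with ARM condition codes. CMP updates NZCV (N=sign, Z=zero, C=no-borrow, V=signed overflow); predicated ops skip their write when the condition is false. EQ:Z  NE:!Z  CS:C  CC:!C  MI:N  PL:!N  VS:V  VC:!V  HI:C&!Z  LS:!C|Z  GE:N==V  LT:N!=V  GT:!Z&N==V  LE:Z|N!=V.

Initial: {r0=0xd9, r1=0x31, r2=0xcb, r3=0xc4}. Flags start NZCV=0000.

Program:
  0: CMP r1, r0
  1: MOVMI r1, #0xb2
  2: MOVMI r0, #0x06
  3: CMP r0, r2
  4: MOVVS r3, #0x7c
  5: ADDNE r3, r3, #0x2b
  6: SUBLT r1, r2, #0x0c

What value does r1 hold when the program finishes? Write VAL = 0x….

VAL = 0x31

0: ✓ CMP  NZCV=0000
1: · MOVMI
2: · MOVMI
3: ✓ CMP  NZCV=0010
4: · MOVVS
5: ✓ ADDNE  r3←0xef
6: · SUBLT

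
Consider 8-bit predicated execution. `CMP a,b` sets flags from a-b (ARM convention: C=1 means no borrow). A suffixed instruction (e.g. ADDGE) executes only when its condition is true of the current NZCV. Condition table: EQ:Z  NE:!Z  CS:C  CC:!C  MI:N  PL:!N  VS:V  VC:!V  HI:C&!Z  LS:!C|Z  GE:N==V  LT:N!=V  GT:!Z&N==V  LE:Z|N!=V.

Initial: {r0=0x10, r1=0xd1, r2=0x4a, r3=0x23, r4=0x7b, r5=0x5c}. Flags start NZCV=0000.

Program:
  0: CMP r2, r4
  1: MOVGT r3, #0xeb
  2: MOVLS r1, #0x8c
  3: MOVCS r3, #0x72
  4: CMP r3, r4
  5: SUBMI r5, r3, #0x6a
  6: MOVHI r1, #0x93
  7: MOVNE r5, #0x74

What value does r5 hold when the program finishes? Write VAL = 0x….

0: ✓ CMP  NZCV=1000
1: · MOVGT
2: ✓ MOVLS  r1←0x8c
3: · MOVCS
4: ✓ CMP  NZCV=1000
5: ✓ SUBMI  r5←0xb9
6: · MOVHI
7: ✓ MOVNE  r5←0x74

VAL = 0x74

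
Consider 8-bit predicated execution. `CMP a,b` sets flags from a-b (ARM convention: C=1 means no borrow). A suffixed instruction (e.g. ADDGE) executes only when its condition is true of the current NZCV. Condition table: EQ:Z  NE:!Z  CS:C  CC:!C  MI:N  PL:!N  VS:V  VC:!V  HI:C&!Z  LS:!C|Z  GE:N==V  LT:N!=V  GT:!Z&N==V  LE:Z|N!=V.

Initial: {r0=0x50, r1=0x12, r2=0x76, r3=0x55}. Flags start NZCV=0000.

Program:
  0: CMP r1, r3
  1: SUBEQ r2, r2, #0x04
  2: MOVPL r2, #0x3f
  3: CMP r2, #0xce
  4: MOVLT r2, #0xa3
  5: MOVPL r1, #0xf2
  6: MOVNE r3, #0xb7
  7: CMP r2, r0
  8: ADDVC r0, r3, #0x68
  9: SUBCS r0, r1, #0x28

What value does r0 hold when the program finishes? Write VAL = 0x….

0: ✓ CMP  NZCV=1000
1: · SUBEQ
2: · MOVPL
3: ✓ CMP  NZCV=1001
4: · MOVLT
5: · MOVPL
6: ✓ MOVNE  r3←0xb7
7: ✓ CMP  NZCV=0010
8: ✓ ADDVC  r0←0x1f
9: ✓ SUBCS  r0←0xea

VAL = 0xea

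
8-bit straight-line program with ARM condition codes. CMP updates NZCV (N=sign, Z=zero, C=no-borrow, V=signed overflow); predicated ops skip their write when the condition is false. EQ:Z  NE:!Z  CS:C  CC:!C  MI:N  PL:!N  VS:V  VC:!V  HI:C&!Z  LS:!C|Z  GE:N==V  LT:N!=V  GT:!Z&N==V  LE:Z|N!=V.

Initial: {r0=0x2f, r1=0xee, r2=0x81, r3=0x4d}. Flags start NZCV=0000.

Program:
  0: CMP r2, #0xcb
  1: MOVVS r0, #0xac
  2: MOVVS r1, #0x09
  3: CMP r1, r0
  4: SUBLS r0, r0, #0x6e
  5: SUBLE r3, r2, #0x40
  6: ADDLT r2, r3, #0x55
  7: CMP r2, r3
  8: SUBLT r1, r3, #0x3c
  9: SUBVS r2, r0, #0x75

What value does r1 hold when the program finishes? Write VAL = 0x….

VAL = 0x05

0: ✓ CMP  NZCV=1000
1: · MOVVS
2: · MOVVS
3: ✓ CMP  NZCV=1010
4: · SUBLS
5: ✓ SUBLE  r3←0x41
6: ✓ ADDLT  r2←0x96
7: ✓ CMP  NZCV=0011
8: ✓ SUBLT  r1←0x05
9: ✓ SUBVS  r2←0xba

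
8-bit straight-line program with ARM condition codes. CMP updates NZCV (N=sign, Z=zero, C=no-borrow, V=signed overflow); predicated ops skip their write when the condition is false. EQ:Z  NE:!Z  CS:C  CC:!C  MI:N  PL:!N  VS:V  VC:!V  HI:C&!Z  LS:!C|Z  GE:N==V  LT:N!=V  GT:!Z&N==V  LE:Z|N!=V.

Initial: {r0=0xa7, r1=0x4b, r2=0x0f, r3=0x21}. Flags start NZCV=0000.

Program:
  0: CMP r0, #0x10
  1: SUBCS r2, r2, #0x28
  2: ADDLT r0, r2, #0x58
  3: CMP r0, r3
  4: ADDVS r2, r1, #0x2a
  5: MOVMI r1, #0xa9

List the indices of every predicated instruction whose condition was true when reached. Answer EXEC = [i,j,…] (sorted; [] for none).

0: ✓ CMP  NZCV=1010
1: ✓ SUBCS  r2←0xe7
2: ✓ ADDLT  r0←0x3f
3: ✓ CMP  NZCV=0010
4: · ADDVS
5: · MOVMI

EXEC = [1,2]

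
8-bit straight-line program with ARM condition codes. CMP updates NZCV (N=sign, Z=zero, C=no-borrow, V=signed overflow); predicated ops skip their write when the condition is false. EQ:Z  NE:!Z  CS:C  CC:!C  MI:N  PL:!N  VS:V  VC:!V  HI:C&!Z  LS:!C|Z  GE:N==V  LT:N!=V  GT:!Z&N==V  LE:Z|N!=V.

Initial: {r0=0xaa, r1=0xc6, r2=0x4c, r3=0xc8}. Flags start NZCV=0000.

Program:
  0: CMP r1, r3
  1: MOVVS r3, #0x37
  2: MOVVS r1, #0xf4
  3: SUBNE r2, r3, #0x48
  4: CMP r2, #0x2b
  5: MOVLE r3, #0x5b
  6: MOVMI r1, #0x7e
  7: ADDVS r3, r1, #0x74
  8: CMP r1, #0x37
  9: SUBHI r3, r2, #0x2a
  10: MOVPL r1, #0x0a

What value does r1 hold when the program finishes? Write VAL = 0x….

VAL = 0xc6

0: ✓ CMP  NZCV=1000
1: · MOVVS
2: · MOVVS
3: ✓ SUBNE  r2←0x80
4: ✓ CMP  NZCV=0011
5: ✓ MOVLE  r3←0x5b
6: · MOVMI
7: ✓ ADDVS  r3←0x3a
8: ✓ CMP  NZCV=1010
9: ✓ SUBHI  r3←0x56
10: · MOVPL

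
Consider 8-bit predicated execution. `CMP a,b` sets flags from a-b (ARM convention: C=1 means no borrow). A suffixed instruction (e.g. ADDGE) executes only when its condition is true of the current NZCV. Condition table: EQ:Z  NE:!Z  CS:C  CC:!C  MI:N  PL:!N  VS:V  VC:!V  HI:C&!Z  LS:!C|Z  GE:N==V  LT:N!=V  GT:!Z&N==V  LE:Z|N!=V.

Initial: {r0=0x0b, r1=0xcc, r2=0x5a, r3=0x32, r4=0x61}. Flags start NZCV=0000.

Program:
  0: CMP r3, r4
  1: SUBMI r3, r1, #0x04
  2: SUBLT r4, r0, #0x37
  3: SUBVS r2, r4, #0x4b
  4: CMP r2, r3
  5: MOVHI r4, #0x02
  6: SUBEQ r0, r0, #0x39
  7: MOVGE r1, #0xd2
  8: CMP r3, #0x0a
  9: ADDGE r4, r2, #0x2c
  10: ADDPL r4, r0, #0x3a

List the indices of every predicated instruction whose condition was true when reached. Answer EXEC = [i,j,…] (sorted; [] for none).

[0] flags=1000 → (cmp)
[1] flags=1000 MI?T → r3=0xc8
[2] flags=1000 LT?T → r4=0xd4
[3] flags=1000 VS?F → skip
[4] flags=1001 → (cmp)
[5] flags=1001 HI?F → skip
[6] flags=1001 EQ?F → skip
[7] flags=1001 GE?T → r1=0xd2
[8] flags=1010 → (cmp)
[9] flags=1010 GE?F → skip
[10] flags=1010 PL?F → skip

EXEC = [1,2,7]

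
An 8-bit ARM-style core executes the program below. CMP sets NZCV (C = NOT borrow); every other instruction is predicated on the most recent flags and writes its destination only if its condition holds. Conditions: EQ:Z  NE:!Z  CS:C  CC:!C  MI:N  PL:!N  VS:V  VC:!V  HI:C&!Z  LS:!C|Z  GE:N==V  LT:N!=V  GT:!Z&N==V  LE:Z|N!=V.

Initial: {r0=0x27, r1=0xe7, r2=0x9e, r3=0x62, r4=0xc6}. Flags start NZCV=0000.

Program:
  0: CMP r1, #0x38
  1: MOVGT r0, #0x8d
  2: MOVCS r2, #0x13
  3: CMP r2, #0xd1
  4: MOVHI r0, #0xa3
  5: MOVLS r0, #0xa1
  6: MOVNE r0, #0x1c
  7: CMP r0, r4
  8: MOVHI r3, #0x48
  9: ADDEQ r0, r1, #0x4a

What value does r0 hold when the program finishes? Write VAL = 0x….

VAL = 0x1c

[0] flags=1010 → (cmp)
[1] flags=1010 GT?F → skip
[2] flags=1010 CS?T → r2=0x13
[3] flags=0000 → (cmp)
[4] flags=0000 HI?F → skip
[5] flags=0000 LS?T → r0=0xa1
[6] flags=0000 NE?T → r0=0x1c
[7] flags=0000 → (cmp)
[8] flags=0000 HI?F → skip
[9] flags=0000 EQ?F → skip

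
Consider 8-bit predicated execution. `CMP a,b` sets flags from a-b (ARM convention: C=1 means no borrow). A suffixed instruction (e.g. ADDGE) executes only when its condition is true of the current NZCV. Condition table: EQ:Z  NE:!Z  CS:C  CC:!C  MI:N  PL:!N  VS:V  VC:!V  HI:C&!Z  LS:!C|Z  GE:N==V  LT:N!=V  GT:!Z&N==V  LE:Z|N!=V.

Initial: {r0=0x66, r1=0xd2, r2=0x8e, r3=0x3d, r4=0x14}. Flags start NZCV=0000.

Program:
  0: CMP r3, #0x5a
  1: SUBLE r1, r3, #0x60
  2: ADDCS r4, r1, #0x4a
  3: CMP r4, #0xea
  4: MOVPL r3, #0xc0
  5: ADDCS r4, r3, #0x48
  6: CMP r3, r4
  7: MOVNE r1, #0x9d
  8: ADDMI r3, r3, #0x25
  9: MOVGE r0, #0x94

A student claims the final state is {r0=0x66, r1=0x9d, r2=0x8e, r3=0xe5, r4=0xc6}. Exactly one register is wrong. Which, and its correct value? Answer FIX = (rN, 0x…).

FIX = (r4, 0x14)

0: ✓ CMP  NZCV=1000
1: ✓ SUBLE  r1←0xdd
2: · ADDCS
3: ✓ CMP  NZCV=0000
4: ✓ MOVPL  r3←0xc0
5: · ADDCS
6: ✓ CMP  NZCV=1010
7: ✓ MOVNE  r1←0x9d
8: ✓ ADDMI  r3←0xe5
9: · MOVGE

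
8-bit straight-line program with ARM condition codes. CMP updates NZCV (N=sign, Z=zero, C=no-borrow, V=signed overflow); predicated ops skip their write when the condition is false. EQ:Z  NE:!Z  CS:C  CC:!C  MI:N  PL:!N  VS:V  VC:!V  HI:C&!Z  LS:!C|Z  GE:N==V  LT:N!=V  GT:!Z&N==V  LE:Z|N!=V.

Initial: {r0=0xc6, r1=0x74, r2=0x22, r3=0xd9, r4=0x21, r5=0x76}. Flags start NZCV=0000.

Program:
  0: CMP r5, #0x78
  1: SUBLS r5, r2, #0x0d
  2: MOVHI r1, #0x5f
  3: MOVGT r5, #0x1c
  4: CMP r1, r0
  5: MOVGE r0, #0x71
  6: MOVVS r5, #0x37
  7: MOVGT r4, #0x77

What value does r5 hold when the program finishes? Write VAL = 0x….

VAL = 0x37

[0] flags=1000 → (cmp)
[1] flags=1000 LS?T → r5=0x15
[2] flags=1000 HI?F → skip
[3] flags=1000 GT?F → skip
[4] flags=1001 → (cmp)
[5] flags=1001 GE?T → r0=0x71
[6] flags=1001 VS?T → r5=0x37
[7] flags=1001 GT?T → r4=0x77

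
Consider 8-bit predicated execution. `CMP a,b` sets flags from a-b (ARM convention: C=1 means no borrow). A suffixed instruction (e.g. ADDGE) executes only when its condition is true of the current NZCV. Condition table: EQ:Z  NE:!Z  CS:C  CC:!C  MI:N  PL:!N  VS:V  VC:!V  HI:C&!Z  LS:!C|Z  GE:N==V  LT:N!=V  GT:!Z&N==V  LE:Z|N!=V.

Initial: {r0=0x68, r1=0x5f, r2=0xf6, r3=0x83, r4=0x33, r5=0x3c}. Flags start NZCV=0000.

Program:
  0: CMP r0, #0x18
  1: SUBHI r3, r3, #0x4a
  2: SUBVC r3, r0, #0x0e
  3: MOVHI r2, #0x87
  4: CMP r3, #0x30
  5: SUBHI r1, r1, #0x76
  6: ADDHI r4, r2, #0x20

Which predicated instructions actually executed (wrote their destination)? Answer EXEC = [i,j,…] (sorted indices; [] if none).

EXEC = [1,2,3,5,6]

0: ✓ CMP  NZCV=0010
1: ✓ SUBHI  r3←0x39
2: ✓ SUBVC  r3←0x5a
3: ✓ MOVHI  r2←0x87
4: ✓ CMP  NZCV=0010
5: ✓ SUBHI  r1←0xe9
6: ✓ ADDHI  r4←0xa7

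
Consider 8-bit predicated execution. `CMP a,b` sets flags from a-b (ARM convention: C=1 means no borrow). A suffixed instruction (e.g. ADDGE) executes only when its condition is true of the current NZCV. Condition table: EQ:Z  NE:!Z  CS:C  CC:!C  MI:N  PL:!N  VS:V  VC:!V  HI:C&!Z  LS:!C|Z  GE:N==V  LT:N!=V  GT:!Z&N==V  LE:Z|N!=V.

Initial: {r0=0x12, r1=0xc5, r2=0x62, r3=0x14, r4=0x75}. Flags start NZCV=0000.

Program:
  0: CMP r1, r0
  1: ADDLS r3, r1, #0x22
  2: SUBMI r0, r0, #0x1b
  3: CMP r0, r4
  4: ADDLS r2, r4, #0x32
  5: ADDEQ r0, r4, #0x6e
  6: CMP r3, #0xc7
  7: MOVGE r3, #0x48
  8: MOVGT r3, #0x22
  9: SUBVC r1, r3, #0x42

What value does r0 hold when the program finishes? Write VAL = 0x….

VAL = 0xf7

0: ✓ CMP  NZCV=1010
1: · ADDLS
2: ✓ SUBMI  r0←0xf7
3: ✓ CMP  NZCV=1010
4: · ADDLS
5: · ADDEQ
6: ✓ CMP  NZCV=0000
7: ✓ MOVGE  r3←0x48
8: ✓ MOVGT  r3←0x22
9: ✓ SUBVC  r1←0xe0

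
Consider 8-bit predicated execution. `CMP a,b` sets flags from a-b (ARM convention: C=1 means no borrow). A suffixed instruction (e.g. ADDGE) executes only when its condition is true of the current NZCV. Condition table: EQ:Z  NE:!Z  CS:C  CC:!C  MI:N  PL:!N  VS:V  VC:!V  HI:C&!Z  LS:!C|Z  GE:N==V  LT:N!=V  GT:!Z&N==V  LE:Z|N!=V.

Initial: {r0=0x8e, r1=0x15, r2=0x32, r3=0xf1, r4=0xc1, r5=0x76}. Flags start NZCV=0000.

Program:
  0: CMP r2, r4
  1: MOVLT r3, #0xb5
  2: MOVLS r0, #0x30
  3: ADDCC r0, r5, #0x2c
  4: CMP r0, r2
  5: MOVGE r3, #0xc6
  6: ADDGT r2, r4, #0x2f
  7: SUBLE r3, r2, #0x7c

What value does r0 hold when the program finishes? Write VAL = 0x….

VAL = 0xa2

[0] flags=0000 → (cmp)
[1] flags=0000 LT?F → skip
[2] flags=0000 LS?T → r0=0x30
[3] flags=0000 CC?T → r0=0xa2
[4] flags=0011 → (cmp)
[5] flags=0011 GE?F → skip
[6] flags=0011 GT?F → skip
[7] flags=0011 LE?T → r3=0xb6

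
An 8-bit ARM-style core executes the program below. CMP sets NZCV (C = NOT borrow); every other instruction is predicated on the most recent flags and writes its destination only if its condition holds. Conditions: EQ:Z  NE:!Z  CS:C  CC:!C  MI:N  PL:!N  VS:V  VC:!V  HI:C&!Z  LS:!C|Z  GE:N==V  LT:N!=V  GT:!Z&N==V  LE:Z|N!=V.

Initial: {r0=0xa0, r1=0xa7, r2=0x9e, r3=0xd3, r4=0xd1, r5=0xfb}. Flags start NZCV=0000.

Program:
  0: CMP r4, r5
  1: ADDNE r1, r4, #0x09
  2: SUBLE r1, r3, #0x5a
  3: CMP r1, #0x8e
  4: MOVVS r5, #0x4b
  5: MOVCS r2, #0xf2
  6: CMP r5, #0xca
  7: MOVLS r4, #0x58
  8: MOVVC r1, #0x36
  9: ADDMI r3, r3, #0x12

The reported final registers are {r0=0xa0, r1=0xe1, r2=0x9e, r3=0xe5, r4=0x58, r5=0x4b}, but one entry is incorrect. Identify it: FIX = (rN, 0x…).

FIX = (r1, 0x79)

0: ✓ CMP  NZCV=1000
1: ✓ ADDNE  r1←0xda
2: ✓ SUBLE  r1←0x79
3: ✓ CMP  NZCV=1001
4: ✓ MOVVS  r5←0x4b
5: · MOVCS
6: ✓ CMP  NZCV=1001
7: ✓ MOVLS  r4←0x58
8: · MOVVC
9: ✓ ADDMI  r3←0xe5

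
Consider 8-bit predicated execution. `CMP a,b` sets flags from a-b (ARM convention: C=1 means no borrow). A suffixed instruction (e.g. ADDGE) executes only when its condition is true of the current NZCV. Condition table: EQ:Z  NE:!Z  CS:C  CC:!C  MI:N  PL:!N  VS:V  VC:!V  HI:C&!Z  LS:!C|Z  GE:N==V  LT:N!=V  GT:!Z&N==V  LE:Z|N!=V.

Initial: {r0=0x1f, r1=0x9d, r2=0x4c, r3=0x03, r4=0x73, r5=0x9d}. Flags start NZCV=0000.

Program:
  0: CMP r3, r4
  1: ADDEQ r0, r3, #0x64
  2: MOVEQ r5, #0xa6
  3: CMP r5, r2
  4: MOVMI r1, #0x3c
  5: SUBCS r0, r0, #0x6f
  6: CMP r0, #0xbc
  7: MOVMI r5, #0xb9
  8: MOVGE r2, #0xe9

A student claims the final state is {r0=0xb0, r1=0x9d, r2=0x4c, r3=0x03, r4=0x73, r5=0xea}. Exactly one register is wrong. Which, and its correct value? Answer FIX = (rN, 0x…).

0: ✓ CMP  NZCV=1000
1: · ADDEQ
2: · MOVEQ
3: ✓ CMP  NZCV=0011
4: · MOVMI
5: ✓ SUBCS  r0←0xb0
6: ✓ CMP  NZCV=1000
7: ✓ MOVMI  r5←0xb9
8: · MOVGE

FIX = (r5, 0xb9)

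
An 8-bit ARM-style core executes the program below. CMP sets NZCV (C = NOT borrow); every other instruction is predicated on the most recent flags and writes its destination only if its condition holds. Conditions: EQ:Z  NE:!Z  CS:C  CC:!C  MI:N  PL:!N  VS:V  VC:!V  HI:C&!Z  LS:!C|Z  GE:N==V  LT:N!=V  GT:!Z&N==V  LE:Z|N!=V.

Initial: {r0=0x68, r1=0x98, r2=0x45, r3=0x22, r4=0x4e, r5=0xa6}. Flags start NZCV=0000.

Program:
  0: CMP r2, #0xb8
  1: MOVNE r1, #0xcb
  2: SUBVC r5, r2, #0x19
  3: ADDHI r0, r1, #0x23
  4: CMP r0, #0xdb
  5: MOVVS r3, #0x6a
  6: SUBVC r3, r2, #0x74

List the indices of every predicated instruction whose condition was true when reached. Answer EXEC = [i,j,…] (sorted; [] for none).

0: ✓ CMP  NZCV=1001
1: ✓ MOVNE  r1←0xcb
2: · SUBVC
3: · ADDHI
4: ✓ CMP  NZCV=1001
5: ✓ MOVVS  r3←0x6a
6: · SUBVC

EXEC = [1,5]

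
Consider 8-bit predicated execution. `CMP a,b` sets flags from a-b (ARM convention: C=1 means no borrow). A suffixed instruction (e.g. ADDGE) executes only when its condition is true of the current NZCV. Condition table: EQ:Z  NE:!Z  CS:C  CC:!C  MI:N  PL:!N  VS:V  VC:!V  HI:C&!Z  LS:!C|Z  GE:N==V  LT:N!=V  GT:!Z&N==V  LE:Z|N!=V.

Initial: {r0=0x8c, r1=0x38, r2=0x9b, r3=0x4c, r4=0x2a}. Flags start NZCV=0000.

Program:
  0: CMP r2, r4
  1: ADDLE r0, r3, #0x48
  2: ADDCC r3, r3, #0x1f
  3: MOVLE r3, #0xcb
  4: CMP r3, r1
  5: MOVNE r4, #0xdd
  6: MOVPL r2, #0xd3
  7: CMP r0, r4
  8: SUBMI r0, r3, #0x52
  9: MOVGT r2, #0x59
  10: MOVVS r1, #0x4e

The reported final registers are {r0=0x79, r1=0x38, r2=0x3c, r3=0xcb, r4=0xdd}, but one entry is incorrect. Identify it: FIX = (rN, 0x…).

[0] flags=0011 → (cmp)
[1] flags=0011 LE?T → r0=0x94
[2] flags=0011 CC?F → skip
[3] flags=0011 LE?T → r3=0xcb
[4] flags=1010 → (cmp)
[5] flags=1010 NE?T → r4=0xdd
[6] flags=1010 PL?F → skip
[7] flags=1000 → (cmp)
[8] flags=1000 MI?T → r0=0x79
[9] flags=1000 GT?F → skip
[10] flags=1000 VS?F → skip

FIX = (r2, 0x9b)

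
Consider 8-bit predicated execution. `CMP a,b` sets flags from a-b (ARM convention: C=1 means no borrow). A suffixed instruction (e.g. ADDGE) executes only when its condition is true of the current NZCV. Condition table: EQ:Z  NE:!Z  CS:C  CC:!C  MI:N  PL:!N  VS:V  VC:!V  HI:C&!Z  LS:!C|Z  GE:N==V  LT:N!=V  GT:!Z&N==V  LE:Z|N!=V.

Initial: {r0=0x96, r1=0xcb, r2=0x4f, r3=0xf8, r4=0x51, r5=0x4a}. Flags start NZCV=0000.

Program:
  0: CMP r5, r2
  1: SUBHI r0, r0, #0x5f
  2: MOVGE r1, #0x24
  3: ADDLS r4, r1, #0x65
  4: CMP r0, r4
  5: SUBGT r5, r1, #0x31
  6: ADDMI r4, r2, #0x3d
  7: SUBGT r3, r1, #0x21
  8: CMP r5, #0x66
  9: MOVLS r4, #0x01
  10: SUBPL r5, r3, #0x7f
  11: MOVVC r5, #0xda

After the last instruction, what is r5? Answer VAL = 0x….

[0] flags=1000 → (cmp)
[1] flags=1000 HI?F → skip
[2] flags=1000 GE?F → skip
[3] flags=1000 LS?T → r4=0x30
[4] flags=0011 → (cmp)
[5] flags=0011 GT?F → skip
[6] flags=0011 MI?F → skip
[7] flags=0011 GT?F → skip
[8] flags=1000 → (cmp)
[9] flags=1000 LS?T → r4=0x01
[10] flags=1000 PL?F → skip
[11] flags=1000 VC?T → r5=0xda

VAL = 0xda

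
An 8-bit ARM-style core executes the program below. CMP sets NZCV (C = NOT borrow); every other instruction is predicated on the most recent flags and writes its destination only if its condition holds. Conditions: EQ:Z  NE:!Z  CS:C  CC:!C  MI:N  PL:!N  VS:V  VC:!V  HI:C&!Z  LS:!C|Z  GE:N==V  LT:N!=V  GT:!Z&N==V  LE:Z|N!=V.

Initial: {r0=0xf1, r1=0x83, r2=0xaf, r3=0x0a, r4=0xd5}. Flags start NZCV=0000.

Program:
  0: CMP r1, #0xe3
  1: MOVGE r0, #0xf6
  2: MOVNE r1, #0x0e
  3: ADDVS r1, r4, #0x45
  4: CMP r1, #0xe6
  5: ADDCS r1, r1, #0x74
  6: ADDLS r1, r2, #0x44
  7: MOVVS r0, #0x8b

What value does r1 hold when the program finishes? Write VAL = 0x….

[0] flags=1000 → (cmp)
[1] flags=1000 GE?F → skip
[2] flags=1000 NE?T → r1=0x0e
[3] flags=1000 VS?F → skip
[4] flags=0000 → (cmp)
[5] flags=0000 CS?F → skip
[6] flags=0000 LS?T → r1=0xf3
[7] flags=0000 VS?F → skip

VAL = 0xf3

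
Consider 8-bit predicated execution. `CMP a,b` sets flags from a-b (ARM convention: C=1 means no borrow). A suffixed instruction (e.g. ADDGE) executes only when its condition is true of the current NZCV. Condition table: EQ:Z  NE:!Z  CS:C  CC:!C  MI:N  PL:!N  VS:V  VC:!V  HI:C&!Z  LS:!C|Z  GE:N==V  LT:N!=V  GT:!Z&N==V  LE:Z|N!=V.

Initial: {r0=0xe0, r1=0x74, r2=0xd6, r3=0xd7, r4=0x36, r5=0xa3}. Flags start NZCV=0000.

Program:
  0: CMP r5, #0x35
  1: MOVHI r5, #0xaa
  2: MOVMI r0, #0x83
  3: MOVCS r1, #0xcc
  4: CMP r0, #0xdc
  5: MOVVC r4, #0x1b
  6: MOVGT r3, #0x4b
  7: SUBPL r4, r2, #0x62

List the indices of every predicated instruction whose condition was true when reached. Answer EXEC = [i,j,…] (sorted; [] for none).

EXEC = [1,3,5,6,7]

[0] flags=0011 → (cmp)
[1] flags=0011 HI?T → r5=0xaa
[2] flags=0011 MI?F → skip
[3] flags=0011 CS?T → r1=0xcc
[4] flags=0010 → (cmp)
[5] flags=0010 VC?T → r4=0x1b
[6] flags=0010 GT?T → r3=0x4b
[7] flags=0010 PL?T → r4=0x74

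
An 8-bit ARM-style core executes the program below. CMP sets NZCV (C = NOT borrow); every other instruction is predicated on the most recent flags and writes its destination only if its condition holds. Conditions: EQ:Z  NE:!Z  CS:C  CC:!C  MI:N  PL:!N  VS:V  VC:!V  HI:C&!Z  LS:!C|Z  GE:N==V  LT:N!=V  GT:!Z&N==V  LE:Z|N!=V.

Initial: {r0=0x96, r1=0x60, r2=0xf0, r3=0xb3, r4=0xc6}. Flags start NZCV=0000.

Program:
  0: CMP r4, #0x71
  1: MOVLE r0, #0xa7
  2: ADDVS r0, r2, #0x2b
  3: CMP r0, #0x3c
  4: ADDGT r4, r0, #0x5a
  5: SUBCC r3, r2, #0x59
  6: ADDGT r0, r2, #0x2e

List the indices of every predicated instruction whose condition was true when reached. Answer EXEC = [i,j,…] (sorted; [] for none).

EXEC = [1,2,5]

[0] flags=0011 → (cmp)
[1] flags=0011 LE?T → r0=0xa7
[2] flags=0011 VS?T → r0=0x1b
[3] flags=1000 → (cmp)
[4] flags=1000 GT?F → skip
[5] flags=1000 CC?T → r3=0x97
[6] flags=1000 GT?F → skip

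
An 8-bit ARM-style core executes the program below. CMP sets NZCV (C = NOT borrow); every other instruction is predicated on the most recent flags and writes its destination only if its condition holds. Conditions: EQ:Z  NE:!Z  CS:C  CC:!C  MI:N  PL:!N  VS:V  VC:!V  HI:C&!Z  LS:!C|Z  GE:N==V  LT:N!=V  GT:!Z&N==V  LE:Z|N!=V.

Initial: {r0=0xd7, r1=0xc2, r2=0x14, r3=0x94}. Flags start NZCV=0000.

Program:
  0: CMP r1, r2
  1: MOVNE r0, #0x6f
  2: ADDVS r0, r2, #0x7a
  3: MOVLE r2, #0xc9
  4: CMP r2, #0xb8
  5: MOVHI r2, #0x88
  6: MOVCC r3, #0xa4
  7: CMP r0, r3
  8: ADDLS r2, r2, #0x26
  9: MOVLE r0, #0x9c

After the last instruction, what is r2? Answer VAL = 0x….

0: ✓ CMP  NZCV=1010
1: ✓ MOVNE  r0←0x6f
2: · ADDVS
3: ✓ MOVLE  r2←0xc9
4: ✓ CMP  NZCV=0010
5: ✓ MOVHI  r2←0x88
6: · MOVCC
7: ✓ CMP  NZCV=1001
8: ✓ ADDLS  r2←0xae
9: · MOVLE

VAL = 0xae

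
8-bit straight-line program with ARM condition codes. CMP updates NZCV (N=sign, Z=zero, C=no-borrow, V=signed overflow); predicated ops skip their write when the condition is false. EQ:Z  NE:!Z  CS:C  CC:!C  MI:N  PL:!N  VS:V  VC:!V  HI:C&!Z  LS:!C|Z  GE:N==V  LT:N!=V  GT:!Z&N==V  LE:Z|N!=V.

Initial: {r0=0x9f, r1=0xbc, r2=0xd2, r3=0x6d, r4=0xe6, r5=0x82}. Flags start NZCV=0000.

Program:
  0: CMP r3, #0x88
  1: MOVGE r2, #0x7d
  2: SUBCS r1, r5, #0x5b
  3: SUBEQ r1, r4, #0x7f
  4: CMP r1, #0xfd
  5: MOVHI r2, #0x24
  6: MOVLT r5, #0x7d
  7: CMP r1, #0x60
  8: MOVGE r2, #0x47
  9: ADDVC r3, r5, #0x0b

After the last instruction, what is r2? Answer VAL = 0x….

VAL = 0x7d

0: ✓ CMP  NZCV=1001
1: ✓ MOVGE  r2←0x7d
2: · SUBCS
3: · SUBEQ
4: ✓ CMP  NZCV=1000
5: · MOVHI
6: ✓ MOVLT  r5←0x7d
7: ✓ CMP  NZCV=0011
8: · MOVGE
9: · ADDVC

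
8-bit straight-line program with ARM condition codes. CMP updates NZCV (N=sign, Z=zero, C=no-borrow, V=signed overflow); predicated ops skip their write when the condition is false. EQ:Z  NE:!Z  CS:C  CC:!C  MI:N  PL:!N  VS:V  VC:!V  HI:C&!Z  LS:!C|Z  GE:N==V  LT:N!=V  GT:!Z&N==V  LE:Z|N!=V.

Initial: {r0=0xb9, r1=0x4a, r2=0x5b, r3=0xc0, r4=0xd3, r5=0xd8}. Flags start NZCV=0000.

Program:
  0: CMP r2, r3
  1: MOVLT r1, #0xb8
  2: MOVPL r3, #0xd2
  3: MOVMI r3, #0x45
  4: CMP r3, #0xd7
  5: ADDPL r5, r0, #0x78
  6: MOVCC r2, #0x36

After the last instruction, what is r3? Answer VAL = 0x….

VAL = 0x45

0: ✓ CMP  NZCV=1001
1: · MOVLT
2: · MOVPL
3: ✓ MOVMI  r3←0x45
4: ✓ CMP  NZCV=0000
5: ✓ ADDPL  r5←0x31
6: ✓ MOVCC  r2←0x36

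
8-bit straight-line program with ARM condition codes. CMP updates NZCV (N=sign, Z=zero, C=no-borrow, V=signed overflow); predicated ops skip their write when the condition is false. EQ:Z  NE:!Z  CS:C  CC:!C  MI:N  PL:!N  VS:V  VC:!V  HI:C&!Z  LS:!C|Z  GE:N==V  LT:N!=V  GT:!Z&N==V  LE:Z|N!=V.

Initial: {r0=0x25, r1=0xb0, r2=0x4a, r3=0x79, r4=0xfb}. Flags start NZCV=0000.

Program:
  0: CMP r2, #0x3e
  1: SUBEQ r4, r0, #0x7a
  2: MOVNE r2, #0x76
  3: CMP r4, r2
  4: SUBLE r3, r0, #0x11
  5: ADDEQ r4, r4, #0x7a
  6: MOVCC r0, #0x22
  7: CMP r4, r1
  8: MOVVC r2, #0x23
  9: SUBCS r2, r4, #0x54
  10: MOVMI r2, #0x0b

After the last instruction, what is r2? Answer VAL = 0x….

VAL = 0xa7

0: ✓ CMP  NZCV=0010
1: · SUBEQ
2: ✓ MOVNE  r2←0x76
3: ✓ CMP  NZCV=1010
4: ✓ SUBLE  r3←0x14
5: · ADDEQ
6: · MOVCC
7: ✓ CMP  NZCV=0010
8: ✓ MOVVC  r2←0x23
9: ✓ SUBCS  r2←0xa7
10: · MOVMI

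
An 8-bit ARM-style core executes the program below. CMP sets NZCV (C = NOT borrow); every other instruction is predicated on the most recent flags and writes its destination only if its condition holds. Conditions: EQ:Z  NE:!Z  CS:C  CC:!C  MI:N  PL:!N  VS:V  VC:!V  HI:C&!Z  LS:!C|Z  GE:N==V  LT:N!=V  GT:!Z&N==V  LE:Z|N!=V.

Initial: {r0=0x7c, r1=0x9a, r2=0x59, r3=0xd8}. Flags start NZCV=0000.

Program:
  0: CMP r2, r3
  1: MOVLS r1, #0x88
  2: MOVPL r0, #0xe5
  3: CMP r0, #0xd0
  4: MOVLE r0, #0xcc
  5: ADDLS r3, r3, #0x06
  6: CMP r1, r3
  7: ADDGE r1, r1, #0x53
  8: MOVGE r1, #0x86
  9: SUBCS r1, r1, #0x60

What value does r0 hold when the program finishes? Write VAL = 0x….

[0] flags=1001 → (cmp)
[1] flags=1001 LS?T → r1=0x88
[2] flags=1001 PL?F → skip
[3] flags=1001 → (cmp)
[4] flags=1001 LE?F → skip
[5] flags=1001 LS?T → r3=0xde
[6] flags=1000 → (cmp)
[7] flags=1000 GE?F → skip
[8] flags=1000 GE?F → skip
[9] flags=1000 CS?F → skip

VAL = 0x7c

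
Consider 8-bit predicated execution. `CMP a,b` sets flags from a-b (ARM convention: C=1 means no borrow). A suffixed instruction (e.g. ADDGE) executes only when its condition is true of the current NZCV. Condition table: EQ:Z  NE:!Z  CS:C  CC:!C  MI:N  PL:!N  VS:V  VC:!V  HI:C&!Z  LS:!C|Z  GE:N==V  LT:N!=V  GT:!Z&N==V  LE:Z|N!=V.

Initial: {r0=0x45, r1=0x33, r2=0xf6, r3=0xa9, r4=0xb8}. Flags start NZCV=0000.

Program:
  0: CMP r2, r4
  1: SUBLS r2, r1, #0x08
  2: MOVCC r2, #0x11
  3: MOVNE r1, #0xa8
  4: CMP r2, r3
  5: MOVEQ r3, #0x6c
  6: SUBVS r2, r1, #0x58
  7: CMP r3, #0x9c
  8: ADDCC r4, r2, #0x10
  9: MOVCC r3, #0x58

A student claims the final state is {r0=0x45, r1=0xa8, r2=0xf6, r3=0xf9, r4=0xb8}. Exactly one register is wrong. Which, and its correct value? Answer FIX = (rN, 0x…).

[0] flags=0010 → (cmp)
[1] flags=0010 LS?F → skip
[2] flags=0010 CC?F → skip
[3] flags=0010 NE?T → r1=0xa8
[4] flags=0010 → (cmp)
[5] flags=0010 EQ?F → skip
[6] flags=0010 VS?F → skip
[7] flags=0010 → (cmp)
[8] flags=0010 CC?F → skip
[9] flags=0010 CC?F → skip

FIX = (r3, 0xa9)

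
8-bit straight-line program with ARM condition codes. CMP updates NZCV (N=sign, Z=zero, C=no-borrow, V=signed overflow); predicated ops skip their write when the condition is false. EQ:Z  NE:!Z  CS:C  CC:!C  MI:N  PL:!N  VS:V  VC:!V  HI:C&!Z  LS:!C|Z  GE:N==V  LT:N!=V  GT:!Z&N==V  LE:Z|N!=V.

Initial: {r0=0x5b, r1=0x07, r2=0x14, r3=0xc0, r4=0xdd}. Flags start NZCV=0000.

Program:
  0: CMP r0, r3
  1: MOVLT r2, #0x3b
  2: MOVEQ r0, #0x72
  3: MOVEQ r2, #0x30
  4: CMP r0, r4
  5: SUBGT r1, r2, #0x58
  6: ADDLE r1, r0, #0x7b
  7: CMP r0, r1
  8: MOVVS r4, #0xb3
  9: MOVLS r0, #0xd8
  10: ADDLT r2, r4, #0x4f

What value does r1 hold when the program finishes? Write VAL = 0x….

[0] flags=1001 → (cmp)
[1] flags=1001 LT?F → skip
[2] flags=1001 EQ?F → skip
[3] flags=1001 EQ?F → skip
[4] flags=0000 → (cmp)
[5] flags=0000 GT?T → r1=0xbc
[6] flags=0000 LE?F → skip
[7] flags=1001 → (cmp)
[8] flags=1001 VS?T → r4=0xb3
[9] flags=1001 LS?T → r0=0xd8
[10] flags=1001 LT?F → skip

VAL = 0xbc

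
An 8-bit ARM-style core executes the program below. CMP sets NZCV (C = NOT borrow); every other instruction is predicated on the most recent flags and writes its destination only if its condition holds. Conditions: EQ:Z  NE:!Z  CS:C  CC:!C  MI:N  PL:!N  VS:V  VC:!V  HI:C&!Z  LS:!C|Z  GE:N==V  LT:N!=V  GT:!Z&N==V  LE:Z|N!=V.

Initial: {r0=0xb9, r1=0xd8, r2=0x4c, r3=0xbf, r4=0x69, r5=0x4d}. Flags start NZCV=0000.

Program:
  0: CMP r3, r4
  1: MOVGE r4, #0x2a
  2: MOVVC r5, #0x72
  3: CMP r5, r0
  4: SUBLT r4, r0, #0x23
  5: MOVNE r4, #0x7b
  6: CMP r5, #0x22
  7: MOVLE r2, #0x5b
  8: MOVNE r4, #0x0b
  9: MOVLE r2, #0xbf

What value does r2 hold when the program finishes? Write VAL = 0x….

VAL = 0x4c

0: ✓ CMP  NZCV=0011
1: · MOVGE
2: · MOVVC
3: ✓ CMP  NZCV=1001
4: · SUBLT
5: ✓ MOVNE  r4←0x7b
6: ✓ CMP  NZCV=0010
7: · MOVLE
8: ✓ MOVNE  r4←0x0b
9: · MOVLE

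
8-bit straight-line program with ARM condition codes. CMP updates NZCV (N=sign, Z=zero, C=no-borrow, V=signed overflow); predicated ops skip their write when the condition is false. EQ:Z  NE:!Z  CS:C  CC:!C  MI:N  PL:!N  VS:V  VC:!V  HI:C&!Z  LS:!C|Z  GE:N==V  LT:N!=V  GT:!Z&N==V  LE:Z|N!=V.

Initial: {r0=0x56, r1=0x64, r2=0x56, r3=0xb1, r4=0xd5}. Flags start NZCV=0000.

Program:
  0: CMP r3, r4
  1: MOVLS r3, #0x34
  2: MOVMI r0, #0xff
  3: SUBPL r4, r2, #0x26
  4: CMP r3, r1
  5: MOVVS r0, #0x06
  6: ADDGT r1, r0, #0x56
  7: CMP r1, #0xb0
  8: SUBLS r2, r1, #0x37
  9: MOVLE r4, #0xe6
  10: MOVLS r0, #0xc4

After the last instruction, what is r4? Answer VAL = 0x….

VAL = 0xd5

[0] flags=1000 → (cmp)
[1] flags=1000 LS?T → r3=0x34
[2] flags=1000 MI?T → r0=0xff
[3] flags=1000 PL?F → skip
[4] flags=1000 → (cmp)
[5] flags=1000 VS?F → skip
[6] flags=1000 GT?F → skip
[7] flags=1001 → (cmp)
[8] flags=1001 LS?T → r2=0x2d
[9] flags=1001 LE?F → skip
[10] flags=1001 LS?T → r0=0xc4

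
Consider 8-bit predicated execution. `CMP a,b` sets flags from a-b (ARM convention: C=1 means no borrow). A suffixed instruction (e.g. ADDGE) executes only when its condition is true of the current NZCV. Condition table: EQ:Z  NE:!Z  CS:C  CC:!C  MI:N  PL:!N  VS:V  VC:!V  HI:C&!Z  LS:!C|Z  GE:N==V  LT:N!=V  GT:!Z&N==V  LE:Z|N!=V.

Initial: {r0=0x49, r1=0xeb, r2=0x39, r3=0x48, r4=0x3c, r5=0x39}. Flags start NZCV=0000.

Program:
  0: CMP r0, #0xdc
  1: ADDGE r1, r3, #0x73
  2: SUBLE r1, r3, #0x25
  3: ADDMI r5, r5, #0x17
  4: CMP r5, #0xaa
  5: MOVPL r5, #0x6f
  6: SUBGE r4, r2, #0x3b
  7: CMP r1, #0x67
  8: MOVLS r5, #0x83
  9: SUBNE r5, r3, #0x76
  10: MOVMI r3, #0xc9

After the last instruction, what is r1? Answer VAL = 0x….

0: ✓ CMP  NZCV=0000
1: ✓ ADDGE  r1←0xbb
2: · SUBLE
3: · ADDMI
4: ✓ CMP  NZCV=1001
5: · MOVPL
6: ✓ SUBGE  r4←0xfe
7: ✓ CMP  NZCV=0011
8: · MOVLS
9: ✓ SUBNE  r5←0xd2
10: · MOVMI

VAL = 0xbb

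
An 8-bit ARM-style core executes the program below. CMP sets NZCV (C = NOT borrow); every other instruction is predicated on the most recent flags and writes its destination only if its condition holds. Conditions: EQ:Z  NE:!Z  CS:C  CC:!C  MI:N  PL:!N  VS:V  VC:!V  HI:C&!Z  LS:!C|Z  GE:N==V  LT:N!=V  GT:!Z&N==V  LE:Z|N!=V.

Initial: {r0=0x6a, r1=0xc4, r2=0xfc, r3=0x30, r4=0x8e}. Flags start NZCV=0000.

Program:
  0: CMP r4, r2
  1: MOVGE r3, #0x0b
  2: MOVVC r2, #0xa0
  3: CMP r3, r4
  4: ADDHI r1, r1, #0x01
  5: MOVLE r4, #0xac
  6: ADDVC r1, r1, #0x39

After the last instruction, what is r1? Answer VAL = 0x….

VAL = 0xc4

0: ✓ CMP  NZCV=1000
1: · MOVGE
2: ✓ MOVVC  r2←0xa0
3: ✓ CMP  NZCV=1001
4: · ADDHI
5: · MOVLE
6: · ADDVC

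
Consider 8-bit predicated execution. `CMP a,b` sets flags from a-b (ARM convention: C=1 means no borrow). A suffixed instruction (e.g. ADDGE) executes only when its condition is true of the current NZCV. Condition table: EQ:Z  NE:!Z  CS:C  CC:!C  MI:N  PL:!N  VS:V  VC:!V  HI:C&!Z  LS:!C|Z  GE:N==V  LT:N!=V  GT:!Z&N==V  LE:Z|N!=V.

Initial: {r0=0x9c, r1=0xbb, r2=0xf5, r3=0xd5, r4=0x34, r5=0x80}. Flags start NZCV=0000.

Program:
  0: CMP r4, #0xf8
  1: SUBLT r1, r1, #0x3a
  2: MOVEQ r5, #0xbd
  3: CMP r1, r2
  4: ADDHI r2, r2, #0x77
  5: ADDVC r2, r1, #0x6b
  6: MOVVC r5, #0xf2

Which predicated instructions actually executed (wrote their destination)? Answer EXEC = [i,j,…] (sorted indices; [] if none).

EXEC = [5,6]

0: ✓ CMP  NZCV=0000
1: · SUBLT
2: · MOVEQ
3: ✓ CMP  NZCV=1000
4: · ADDHI
5: ✓ ADDVC  r2←0x26
6: ✓ MOVVC  r5←0xf2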